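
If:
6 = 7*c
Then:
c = 6/7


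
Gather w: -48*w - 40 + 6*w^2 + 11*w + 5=6*w^2 - 37*w - 35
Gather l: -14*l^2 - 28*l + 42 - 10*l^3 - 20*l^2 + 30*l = -10*l^3 - 34*l^2 + 2*l + 42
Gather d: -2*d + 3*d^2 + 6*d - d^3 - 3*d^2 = -d^3 + 4*d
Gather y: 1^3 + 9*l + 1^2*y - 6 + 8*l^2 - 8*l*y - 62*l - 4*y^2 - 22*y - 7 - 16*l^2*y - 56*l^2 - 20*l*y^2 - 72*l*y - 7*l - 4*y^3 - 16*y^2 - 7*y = -48*l^2 - 60*l - 4*y^3 + y^2*(-20*l - 20) + y*(-16*l^2 - 80*l - 28) - 12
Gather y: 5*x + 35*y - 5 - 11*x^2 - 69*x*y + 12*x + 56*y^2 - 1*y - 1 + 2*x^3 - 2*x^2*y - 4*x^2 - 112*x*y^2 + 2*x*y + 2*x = 2*x^3 - 15*x^2 + 19*x + y^2*(56 - 112*x) + y*(-2*x^2 - 67*x + 34) - 6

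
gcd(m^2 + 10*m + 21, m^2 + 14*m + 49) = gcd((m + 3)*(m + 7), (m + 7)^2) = m + 7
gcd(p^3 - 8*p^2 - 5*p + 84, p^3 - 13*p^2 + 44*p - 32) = p - 4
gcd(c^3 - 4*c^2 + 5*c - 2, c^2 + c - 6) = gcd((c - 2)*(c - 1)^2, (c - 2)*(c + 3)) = c - 2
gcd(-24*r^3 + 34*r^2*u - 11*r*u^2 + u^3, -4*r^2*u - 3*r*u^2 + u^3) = 4*r - u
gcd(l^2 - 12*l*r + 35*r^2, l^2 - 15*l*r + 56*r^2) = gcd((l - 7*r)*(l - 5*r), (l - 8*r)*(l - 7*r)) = -l + 7*r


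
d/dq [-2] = 0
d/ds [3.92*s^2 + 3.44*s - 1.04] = 7.84*s + 3.44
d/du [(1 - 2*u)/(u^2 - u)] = (-2*u*(u - 1) + (2*u - 1)^2)/(u^2*(u - 1)^2)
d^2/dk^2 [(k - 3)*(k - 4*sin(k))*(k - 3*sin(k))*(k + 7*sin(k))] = -74*k^2*cos(2*k) + 12*k^2 - 63*k*sin(k) - 148*k*sin(2*k) + 189*k*sin(3*k) + 222*k*cos(2*k) - 18*k + 189*sin(k) + 222*sin(2*k) - 567*sin(3*k) + 126*cos(k) + 37*cos(2*k) - 126*cos(3*k) - 37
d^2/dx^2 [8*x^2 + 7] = 16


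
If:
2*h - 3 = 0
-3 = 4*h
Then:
No Solution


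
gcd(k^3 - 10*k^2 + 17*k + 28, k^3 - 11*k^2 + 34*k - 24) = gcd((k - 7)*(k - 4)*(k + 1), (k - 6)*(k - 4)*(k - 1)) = k - 4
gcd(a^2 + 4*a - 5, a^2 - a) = a - 1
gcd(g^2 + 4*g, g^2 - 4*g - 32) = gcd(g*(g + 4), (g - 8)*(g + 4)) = g + 4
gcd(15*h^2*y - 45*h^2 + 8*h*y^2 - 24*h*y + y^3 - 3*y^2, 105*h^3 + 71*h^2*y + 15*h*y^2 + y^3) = 15*h^2 + 8*h*y + y^2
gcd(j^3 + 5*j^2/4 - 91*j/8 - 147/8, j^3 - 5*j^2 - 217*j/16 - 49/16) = j + 7/4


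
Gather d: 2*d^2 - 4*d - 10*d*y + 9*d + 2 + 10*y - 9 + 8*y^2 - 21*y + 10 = 2*d^2 + d*(5 - 10*y) + 8*y^2 - 11*y + 3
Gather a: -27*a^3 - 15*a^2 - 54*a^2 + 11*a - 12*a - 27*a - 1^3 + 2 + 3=-27*a^3 - 69*a^2 - 28*a + 4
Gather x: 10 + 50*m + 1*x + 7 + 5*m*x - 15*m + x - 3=35*m + x*(5*m + 2) + 14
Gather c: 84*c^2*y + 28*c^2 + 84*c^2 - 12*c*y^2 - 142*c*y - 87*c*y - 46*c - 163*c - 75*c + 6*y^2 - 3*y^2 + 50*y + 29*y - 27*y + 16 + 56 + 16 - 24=c^2*(84*y + 112) + c*(-12*y^2 - 229*y - 284) + 3*y^2 + 52*y + 64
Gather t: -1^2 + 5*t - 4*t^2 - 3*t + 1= -4*t^2 + 2*t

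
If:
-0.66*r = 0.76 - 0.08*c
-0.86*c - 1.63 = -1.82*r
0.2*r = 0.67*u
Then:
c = -5.83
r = -1.86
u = -0.55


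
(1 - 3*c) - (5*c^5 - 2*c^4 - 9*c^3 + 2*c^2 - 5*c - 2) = -5*c^5 + 2*c^4 + 9*c^3 - 2*c^2 + 2*c + 3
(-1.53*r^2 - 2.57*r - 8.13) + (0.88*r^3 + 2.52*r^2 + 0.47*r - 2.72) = 0.88*r^3 + 0.99*r^2 - 2.1*r - 10.85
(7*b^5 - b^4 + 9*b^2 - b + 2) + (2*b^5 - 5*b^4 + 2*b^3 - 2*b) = 9*b^5 - 6*b^4 + 2*b^3 + 9*b^2 - 3*b + 2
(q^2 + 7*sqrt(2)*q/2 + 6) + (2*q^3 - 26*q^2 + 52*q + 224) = 2*q^3 - 25*q^2 + 7*sqrt(2)*q/2 + 52*q + 230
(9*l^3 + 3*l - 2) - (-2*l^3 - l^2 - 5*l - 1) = 11*l^3 + l^2 + 8*l - 1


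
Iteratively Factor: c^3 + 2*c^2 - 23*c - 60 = (c + 3)*(c^2 - c - 20) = (c + 3)*(c + 4)*(c - 5)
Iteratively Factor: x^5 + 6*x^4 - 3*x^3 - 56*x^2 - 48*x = (x)*(x^4 + 6*x^3 - 3*x^2 - 56*x - 48) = x*(x + 4)*(x^3 + 2*x^2 - 11*x - 12) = x*(x + 4)^2*(x^2 - 2*x - 3) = x*(x - 3)*(x + 4)^2*(x + 1)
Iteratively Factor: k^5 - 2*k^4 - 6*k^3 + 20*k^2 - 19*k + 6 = (k - 2)*(k^4 - 6*k^2 + 8*k - 3) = (k - 2)*(k + 3)*(k^3 - 3*k^2 + 3*k - 1) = (k - 2)*(k - 1)*(k + 3)*(k^2 - 2*k + 1) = (k - 2)*(k - 1)^2*(k + 3)*(k - 1)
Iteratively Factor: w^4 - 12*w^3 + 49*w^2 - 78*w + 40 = (w - 2)*(w^3 - 10*w^2 + 29*w - 20) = (w - 2)*(w - 1)*(w^2 - 9*w + 20) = (w - 5)*(w - 2)*(w - 1)*(w - 4)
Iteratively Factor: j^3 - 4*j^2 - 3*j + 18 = (j - 3)*(j^2 - j - 6) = (j - 3)*(j + 2)*(j - 3)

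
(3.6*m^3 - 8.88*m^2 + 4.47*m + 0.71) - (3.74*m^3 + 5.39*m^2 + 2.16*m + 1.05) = -0.14*m^3 - 14.27*m^2 + 2.31*m - 0.34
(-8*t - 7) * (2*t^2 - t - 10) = -16*t^3 - 6*t^2 + 87*t + 70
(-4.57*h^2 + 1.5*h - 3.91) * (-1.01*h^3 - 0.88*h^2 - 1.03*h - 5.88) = 4.6157*h^5 + 2.5066*h^4 + 7.3362*h^3 + 28.7674*h^2 - 4.7927*h + 22.9908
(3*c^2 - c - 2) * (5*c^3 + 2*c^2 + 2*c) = 15*c^5 + c^4 - 6*c^3 - 6*c^2 - 4*c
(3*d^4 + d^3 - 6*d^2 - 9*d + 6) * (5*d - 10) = 15*d^5 - 25*d^4 - 40*d^3 + 15*d^2 + 120*d - 60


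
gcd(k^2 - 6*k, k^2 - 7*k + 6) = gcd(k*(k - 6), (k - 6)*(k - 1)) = k - 6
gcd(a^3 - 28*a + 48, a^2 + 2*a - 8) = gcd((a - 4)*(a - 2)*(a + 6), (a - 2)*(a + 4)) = a - 2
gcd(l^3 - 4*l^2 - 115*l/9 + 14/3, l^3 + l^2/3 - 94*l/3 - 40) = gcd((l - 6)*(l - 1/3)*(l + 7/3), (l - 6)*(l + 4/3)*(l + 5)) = l - 6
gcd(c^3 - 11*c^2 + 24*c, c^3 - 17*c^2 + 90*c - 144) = c^2 - 11*c + 24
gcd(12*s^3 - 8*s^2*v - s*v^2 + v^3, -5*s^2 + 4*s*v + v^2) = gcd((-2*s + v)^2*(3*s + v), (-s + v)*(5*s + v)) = 1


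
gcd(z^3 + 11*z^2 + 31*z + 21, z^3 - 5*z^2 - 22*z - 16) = z + 1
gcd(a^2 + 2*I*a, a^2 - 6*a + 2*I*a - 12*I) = a + 2*I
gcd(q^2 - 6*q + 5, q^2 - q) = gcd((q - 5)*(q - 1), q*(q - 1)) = q - 1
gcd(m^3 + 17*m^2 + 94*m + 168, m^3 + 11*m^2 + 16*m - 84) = m^2 + 13*m + 42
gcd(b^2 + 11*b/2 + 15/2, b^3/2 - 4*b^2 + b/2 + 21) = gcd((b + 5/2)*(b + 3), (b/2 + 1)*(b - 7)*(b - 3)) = 1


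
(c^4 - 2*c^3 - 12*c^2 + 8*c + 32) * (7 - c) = -c^5 + 9*c^4 - 2*c^3 - 92*c^2 + 24*c + 224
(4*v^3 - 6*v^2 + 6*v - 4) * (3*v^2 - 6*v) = 12*v^5 - 42*v^4 + 54*v^3 - 48*v^2 + 24*v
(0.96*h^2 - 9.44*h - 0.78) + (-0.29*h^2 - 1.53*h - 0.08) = 0.67*h^2 - 10.97*h - 0.86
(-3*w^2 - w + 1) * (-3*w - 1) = 9*w^3 + 6*w^2 - 2*w - 1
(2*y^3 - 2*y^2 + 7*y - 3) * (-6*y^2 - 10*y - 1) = -12*y^5 - 8*y^4 - 24*y^3 - 50*y^2 + 23*y + 3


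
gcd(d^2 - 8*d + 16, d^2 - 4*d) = d - 4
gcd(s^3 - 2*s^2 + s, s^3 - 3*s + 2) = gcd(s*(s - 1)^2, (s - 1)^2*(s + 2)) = s^2 - 2*s + 1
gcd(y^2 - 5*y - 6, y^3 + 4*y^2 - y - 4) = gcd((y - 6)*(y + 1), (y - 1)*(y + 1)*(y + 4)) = y + 1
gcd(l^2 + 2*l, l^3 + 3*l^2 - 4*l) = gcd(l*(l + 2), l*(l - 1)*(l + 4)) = l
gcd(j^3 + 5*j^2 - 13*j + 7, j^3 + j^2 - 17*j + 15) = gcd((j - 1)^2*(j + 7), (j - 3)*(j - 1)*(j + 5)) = j - 1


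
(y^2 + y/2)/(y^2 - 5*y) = (y + 1/2)/(y - 5)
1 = 1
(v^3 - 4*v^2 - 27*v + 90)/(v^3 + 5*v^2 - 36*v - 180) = (v - 3)/(v + 6)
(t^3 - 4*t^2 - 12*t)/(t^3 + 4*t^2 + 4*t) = (t - 6)/(t + 2)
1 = 1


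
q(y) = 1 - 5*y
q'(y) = -5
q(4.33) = -20.65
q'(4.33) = -5.00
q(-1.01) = 6.05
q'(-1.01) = -5.00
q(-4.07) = 21.35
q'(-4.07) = -5.00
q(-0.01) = 1.05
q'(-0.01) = -5.00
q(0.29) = -0.45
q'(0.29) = -5.00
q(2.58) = -11.90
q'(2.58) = -5.00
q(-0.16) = 1.80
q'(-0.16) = -5.00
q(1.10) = -4.50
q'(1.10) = -5.00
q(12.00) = -59.00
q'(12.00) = -5.00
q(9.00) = -44.00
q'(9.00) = -5.00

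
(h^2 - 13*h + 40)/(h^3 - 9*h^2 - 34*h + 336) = (h - 5)/(h^2 - h - 42)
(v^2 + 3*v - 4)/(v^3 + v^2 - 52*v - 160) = (v - 1)/(v^2 - 3*v - 40)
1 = 1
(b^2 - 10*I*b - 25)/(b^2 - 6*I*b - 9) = (-b^2 + 10*I*b + 25)/(-b^2 + 6*I*b + 9)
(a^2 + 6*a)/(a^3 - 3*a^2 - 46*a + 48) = a/(a^2 - 9*a + 8)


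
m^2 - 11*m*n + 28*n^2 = (m - 7*n)*(m - 4*n)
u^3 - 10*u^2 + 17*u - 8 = (u - 8)*(u - 1)^2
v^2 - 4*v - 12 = (v - 6)*(v + 2)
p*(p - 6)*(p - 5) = p^3 - 11*p^2 + 30*p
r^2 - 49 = (r - 7)*(r + 7)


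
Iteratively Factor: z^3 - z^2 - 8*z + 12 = (z - 2)*(z^2 + z - 6) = (z - 2)*(z + 3)*(z - 2)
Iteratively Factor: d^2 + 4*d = (d + 4)*(d)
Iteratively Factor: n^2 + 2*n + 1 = (n + 1)*(n + 1)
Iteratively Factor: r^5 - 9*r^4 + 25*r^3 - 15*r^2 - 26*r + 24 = (r - 4)*(r^4 - 5*r^3 + 5*r^2 + 5*r - 6) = (r - 4)*(r + 1)*(r^3 - 6*r^2 + 11*r - 6) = (r - 4)*(r - 1)*(r + 1)*(r^2 - 5*r + 6) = (r - 4)*(r - 3)*(r - 1)*(r + 1)*(r - 2)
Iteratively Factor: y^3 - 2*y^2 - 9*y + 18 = (y - 2)*(y^2 - 9) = (y - 2)*(y + 3)*(y - 3)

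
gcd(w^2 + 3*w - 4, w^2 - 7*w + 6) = w - 1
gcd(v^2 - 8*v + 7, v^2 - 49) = v - 7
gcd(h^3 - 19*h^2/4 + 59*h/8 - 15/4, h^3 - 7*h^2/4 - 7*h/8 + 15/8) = h^2 - 11*h/4 + 15/8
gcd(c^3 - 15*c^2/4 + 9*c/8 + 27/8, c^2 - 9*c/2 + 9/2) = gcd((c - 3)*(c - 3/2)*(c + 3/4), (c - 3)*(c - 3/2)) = c^2 - 9*c/2 + 9/2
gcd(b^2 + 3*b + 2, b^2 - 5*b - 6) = b + 1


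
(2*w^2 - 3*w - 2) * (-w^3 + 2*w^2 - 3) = -2*w^5 + 7*w^4 - 4*w^3 - 10*w^2 + 9*w + 6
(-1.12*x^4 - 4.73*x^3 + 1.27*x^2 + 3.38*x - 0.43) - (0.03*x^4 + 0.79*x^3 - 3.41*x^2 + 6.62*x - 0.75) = -1.15*x^4 - 5.52*x^3 + 4.68*x^2 - 3.24*x + 0.32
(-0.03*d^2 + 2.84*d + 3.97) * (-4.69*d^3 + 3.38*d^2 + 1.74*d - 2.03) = 0.1407*d^5 - 13.421*d^4 - 9.0723*d^3 + 18.4211*d^2 + 1.1426*d - 8.0591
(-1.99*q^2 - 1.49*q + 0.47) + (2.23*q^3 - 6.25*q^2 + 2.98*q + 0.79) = 2.23*q^3 - 8.24*q^2 + 1.49*q + 1.26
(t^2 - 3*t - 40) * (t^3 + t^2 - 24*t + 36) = t^5 - 2*t^4 - 67*t^3 + 68*t^2 + 852*t - 1440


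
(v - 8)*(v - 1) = v^2 - 9*v + 8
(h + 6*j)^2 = h^2 + 12*h*j + 36*j^2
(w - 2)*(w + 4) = w^2 + 2*w - 8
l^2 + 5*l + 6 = (l + 2)*(l + 3)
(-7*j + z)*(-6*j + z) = 42*j^2 - 13*j*z + z^2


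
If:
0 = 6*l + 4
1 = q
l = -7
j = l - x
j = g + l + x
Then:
No Solution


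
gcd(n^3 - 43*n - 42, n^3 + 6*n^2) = n + 6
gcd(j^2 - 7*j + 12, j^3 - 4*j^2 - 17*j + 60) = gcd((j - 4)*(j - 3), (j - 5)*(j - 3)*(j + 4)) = j - 3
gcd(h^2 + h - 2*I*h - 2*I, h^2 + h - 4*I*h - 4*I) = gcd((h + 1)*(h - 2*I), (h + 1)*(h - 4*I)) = h + 1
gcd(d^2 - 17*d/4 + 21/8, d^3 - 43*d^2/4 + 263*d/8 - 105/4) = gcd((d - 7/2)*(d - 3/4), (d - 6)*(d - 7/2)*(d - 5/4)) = d - 7/2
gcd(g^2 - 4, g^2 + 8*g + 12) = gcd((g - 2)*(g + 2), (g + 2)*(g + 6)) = g + 2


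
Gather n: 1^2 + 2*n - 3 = 2*n - 2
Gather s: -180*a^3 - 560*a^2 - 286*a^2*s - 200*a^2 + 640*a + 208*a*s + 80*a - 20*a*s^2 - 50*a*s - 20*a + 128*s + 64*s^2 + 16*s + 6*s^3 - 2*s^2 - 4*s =-180*a^3 - 760*a^2 + 700*a + 6*s^3 + s^2*(62 - 20*a) + s*(-286*a^2 + 158*a + 140)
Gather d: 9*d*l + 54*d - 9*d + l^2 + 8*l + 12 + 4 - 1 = d*(9*l + 45) + l^2 + 8*l + 15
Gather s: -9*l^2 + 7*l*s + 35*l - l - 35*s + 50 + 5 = -9*l^2 + 34*l + s*(7*l - 35) + 55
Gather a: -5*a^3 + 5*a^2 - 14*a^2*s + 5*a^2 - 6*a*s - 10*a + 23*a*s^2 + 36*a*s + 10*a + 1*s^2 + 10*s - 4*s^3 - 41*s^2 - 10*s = -5*a^3 + a^2*(10 - 14*s) + a*(23*s^2 + 30*s) - 4*s^3 - 40*s^2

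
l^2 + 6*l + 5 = (l + 1)*(l + 5)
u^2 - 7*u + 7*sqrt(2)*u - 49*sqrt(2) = (u - 7)*(u + 7*sqrt(2))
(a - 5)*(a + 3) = a^2 - 2*a - 15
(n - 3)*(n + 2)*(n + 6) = n^3 + 5*n^2 - 12*n - 36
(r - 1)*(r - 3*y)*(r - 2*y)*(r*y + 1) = r^4*y - 5*r^3*y^2 - r^3*y + r^3 + 6*r^2*y^3 + 5*r^2*y^2 - 5*r^2*y - r^2 - 6*r*y^3 + 6*r*y^2 + 5*r*y - 6*y^2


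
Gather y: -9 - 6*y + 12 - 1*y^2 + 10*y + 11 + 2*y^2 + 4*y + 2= y^2 + 8*y + 16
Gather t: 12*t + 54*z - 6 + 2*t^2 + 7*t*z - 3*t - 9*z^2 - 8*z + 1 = 2*t^2 + t*(7*z + 9) - 9*z^2 + 46*z - 5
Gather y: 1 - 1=0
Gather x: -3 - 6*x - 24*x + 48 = 45 - 30*x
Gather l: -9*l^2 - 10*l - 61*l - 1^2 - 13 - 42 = -9*l^2 - 71*l - 56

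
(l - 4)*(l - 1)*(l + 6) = l^3 + l^2 - 26*l + 24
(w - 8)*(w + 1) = w^2 - 7*w - 8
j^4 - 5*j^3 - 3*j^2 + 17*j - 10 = (j - 5)*(j - 1)^2*(j + 2)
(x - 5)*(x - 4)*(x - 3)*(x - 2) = x^4 - 14*x^3 + 71*x^2 - 154*x + 120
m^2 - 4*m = m*(m - 4)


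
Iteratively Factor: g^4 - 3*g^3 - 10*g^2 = (g - 5)*(g^3 + 2*g^2) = (g - 5)*(g + 2)*(g^2) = g*(g - 5)*(g + 2)*(g)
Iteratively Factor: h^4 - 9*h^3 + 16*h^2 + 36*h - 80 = (h - 2)*(h^3 - 7*h^2 + 2*h + 40) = (h - 5)*(h - 2)*(h^2 - 2*h - 8) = (h - 5)*(h - 4)*(h - 2)*(h + 2)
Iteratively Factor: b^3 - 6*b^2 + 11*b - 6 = (b - 1)*(b^2 - 5*b + 6) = (b - 3)*(b - 1)*(b - 2)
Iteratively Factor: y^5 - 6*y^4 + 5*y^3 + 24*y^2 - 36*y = (y - 3)*(y^4 - 3*y^3 - 4*y^2 + 12*y) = (y - 3)*(y + 2)*(y^3 - 5*y^2 + 6*y) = (y - 3)*(y - 2)*(y + 2)*(y^2 - 3*y) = y*(y - 3)*(y - 2)*(y + 2)*(y - 3)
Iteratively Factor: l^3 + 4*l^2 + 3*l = (l + 1)*(l^2 + 3*l) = (l + 1)*(l + 3)*(l)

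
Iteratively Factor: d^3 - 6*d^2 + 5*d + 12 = (d - 3)*(d^2 - 3*d - 4) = (d - 4)*(d - 3)*(d + 1)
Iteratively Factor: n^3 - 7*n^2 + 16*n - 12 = (n - 2)*(n^2 - 5*n + 6) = (n - 2)^2*(n - 3)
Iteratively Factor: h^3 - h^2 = (h)*(h^2 - h) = h*(h - 1)*(h)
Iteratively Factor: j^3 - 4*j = (j + 2)*(j^2 - 2*j) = (j - 2)*(j + 2)*(j)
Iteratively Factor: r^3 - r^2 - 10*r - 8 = (r + 1)*(r^2 - 2*r - 8) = (r + 1)*(r + 2)*(r - 4)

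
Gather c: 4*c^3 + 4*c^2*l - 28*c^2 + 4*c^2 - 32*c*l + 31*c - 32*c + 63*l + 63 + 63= 4*c^3 + c^2*(4*l - 24) + c*(-32*l - 1) + 63*l + 126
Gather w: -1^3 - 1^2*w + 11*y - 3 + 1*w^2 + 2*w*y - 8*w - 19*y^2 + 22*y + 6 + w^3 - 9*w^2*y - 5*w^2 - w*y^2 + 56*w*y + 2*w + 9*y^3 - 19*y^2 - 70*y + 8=w^3 + w^2*(-9*y - 4) + w*(-y^2 + 58*y - 7) + 9*y^3 - 38*y^2 - 37*y + 10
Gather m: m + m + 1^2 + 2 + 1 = 2*m + 4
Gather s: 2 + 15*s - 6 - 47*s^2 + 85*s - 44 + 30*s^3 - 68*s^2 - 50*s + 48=30*s^3 - 115*s^2 + 50*s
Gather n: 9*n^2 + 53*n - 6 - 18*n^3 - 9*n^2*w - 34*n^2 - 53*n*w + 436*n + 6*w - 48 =-18*n^3 + n^2*(-9*w - 25) + n*(489 - 53*w) + 6*w - 54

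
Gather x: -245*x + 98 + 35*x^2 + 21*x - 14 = 35*x^2 - 224*x + 84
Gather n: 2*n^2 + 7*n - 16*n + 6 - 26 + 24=2*n^2 - 9*n + 4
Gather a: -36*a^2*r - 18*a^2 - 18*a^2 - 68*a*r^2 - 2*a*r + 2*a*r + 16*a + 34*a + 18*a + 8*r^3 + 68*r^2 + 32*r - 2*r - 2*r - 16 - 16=a^2*(-36*r - 36) + a*(68 - 68*r^2) + 8*r^3 + 68*r^2 + 28*r - 32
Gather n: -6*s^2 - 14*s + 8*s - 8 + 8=-6*s^2 - 6*s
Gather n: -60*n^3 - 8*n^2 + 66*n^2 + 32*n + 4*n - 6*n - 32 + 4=-60*n^3 + 58*n^2 + 30*n - 28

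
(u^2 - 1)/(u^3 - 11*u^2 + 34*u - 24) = (u + 1)/(u^2 - 10*u + 24)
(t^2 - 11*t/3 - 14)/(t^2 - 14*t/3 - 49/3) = (t - 6)/(t - 7)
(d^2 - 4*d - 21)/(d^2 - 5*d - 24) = (d - 7)/(d - 8)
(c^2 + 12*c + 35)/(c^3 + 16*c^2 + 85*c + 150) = (c + 7)/(c^2 + 11*c + 30)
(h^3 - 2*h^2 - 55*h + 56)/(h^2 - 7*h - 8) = (h^2 + 6*h - 7)/(h + 1)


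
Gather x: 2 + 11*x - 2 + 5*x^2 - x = 5*x^2 + 10*x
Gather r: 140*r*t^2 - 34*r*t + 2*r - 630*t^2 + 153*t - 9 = r*(140*t^2 - 34*t + 2) - 630*t^2 + 153*t - 9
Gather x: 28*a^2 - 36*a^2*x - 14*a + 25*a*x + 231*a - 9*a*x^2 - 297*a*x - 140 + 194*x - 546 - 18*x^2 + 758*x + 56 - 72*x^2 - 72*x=28*a^2 + 217*a + x^2*(-9*a - 90) + x*(-36*a^2 - 272*a + 880) - 630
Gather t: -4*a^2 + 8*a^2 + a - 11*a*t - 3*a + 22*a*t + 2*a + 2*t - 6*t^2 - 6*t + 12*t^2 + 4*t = 4*a^2 + 11*a*t + 6*t^2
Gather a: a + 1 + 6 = a + 7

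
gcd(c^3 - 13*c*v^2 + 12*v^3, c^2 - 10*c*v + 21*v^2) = -c + 3*v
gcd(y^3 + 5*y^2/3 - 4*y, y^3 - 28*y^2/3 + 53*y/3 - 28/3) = y - 4/3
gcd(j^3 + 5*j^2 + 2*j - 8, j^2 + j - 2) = j^2 + j - 2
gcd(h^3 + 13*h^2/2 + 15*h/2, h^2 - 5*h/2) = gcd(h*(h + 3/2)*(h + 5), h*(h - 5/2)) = h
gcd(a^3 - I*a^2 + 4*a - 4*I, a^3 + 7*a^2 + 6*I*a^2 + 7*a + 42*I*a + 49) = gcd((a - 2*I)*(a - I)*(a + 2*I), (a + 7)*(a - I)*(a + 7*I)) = a - I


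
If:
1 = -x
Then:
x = -1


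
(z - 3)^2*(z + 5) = z^3 - z^2 - 21*z + 45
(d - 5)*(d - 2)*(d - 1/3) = d^3 - 22*d^2/3 + 37*d/3 - 10/3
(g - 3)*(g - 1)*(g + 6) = g^3 + 2*g^2 - 21*g + 18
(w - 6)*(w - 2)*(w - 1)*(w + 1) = w^4 - 8*w^3 + 11*w^2 + 8*w - 12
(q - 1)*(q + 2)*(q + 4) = q^3 + 5*q^2 + 2*q - 8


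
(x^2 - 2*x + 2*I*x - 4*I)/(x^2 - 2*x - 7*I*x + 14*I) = (x + 2*I)/(x - 7*I)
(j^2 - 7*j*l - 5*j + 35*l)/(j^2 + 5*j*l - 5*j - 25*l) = (j - 7*l)/(j + 5*l)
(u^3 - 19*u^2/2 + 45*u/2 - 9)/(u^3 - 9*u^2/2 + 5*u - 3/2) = (u - 6)/(u - 1)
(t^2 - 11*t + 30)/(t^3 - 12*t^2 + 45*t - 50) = (t - 6)/(t^2 - 7*t + 10)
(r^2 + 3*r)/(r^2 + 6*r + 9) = r/(r + 3)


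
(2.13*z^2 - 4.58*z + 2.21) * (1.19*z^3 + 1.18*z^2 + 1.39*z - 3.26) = 2.5347*z^5 - 2.9368*z^4 + 0.186199999999999*z^3 - 10.7022*z^2 + 18.0027*z - 7.2046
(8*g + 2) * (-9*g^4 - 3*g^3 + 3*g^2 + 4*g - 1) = -72*g^5 - 42*g^4 + 18*g^3 + 38*g^2 - 2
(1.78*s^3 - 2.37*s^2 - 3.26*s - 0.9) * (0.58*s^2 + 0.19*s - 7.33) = 1.0324*s^5 - 1.0364*s^4 - 15.3885*s^3 + 16.2307*s^2 + 23.7248*s + 6.597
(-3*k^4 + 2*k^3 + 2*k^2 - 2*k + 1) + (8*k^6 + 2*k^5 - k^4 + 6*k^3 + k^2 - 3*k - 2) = 8*k^6 + 2*k^5 - 4*k^4 + 8*k^3 + 3*k^2 - 5*k - 1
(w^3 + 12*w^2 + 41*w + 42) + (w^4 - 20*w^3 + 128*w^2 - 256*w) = w^4 - 19*w^3 + 140*w^2 - 215*w + 42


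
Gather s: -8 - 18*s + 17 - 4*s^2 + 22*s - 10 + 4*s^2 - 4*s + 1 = 0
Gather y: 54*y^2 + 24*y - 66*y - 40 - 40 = 54*y^2 - 42*y - 80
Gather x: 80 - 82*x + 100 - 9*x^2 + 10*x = -9*x^2 - 72*x + 180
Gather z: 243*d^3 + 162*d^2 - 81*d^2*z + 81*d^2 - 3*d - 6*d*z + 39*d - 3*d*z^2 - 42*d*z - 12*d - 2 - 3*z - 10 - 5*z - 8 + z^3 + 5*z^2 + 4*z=243*d^3 + 243*d^2 + 24*d + z^3 + z^2*(5 - 3*d) + z*(-81*d^2 - 48*d - 4) - 20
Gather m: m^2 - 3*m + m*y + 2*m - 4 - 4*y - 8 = m^2 + m*(y - 1) - 4*y - 12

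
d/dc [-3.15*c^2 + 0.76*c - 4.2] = 0.76 - 6.3*c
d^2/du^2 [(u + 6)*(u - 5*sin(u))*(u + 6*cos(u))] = 5*u^2*sin(u) - 6*u^2*cos(u) + 6*u*sin(u) + 60*u*sin(2*u) - 56*u*cos(u) + 6*u - 82*sin(u) + 360*sin(2*u) - 48*cos(u) - 60*cos(2*u) + 12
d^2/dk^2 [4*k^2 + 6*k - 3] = 8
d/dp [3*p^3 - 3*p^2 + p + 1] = 9*p^2 - 6*p + 1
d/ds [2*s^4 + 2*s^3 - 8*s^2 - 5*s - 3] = 8*s^3 + 6*s^2 - 16*s - 5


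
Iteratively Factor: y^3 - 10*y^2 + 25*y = (y - 5)*(y^2 - 5*y) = y*(y - 5)*(y - 5)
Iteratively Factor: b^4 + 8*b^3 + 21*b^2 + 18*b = (b + 3)*(b^3 + 5*b^2 + 6*b) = (b + 2)*(b + 3)*(b^2 + 3*b) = b*(b + 2)*(b + 3)*(b + 3)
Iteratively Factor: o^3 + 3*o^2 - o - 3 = (o + 1)*(o^2 + 2*o - 3) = (o - 1)*(o + 1)*(o + 3)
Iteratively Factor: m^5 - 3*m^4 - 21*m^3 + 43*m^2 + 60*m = (m)*(m^4 - 3*m^3 - 21*m^2 + 43*m + 60) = m*(m - 5)*(m^3 + 2*m^2 - 11*m - 12) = m*(m - 5)*(m + 4)*(m^2 - 2*m - 3) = m*(m - 5)*(m + 1)*(m + 4)*(m - 3)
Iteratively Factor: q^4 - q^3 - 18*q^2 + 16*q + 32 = (q - 2)*(q^3 + q^2 - 16*q - 16) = (q - 4)*(q - 2)*(q^2 + 5*q + 4) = (q - 4)*(q - 2)*(q + 1)*(q + 4)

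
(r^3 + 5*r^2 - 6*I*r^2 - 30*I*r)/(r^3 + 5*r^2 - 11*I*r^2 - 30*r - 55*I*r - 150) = r/(r - 5*I)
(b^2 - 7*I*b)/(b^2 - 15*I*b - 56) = b/(b - 8*I)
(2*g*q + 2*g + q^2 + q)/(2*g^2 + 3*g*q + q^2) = (q + 1)/(g + q)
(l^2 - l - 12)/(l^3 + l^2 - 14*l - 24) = 1/(l + 2)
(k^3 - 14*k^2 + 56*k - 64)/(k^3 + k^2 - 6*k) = (k^2 - 12*k + 32)/(k*(k + 3))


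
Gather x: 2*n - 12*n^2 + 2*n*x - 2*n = -12*n^2 + 2*n*x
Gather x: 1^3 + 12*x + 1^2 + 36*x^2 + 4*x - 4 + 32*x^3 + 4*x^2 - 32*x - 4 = 32*x^3 + 40*x^2 - 16*x - 6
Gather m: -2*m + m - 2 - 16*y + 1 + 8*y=-m - 8*y - 1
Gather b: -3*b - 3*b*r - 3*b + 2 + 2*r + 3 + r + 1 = b*(-3*r - 6) + 3*r + 6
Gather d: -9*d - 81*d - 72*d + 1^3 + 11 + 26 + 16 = 54 - 162*d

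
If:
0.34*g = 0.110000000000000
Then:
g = 0.32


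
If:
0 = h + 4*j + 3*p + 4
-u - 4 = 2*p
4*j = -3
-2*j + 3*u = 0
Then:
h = 17/4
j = -3/4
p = -7/4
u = -1/2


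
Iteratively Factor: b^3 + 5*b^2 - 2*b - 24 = (b + 4)*(b^2 + b - 6) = (b - 2)*(b + 4)*(b + 3)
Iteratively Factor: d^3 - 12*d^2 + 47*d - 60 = (d - 4)*(d^2 - 8*d + 15) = (d - 5)*(d - 4)*(d - 3)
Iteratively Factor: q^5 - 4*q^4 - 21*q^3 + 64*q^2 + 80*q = (q + 1)*(q^4 - 5*q^3 - 16*q^2 + 80*q) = (q - 5)*(q + 1)*(q^3 - 16*q) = (q - 5)*(q + 1)*(q + 4)*(q^2 - 4*q) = (q - 5)*(q - 4)*(q + 1)*(q + 4)*(q)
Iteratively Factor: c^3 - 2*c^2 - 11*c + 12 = (c + 3)*(c^2 - 5*c + 4) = (c - 4)*(c + 3)*(c - 1)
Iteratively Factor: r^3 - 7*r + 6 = (r - 2)*(r^2 + 2*r - 3) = (r - 2)*(r + 3)*(r - 1)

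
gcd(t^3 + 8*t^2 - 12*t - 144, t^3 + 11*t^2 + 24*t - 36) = t^2 + 12*t + 36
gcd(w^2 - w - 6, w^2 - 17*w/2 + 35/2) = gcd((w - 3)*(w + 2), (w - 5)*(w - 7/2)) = 1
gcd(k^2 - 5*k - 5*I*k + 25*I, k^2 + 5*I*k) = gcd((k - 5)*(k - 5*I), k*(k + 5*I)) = 1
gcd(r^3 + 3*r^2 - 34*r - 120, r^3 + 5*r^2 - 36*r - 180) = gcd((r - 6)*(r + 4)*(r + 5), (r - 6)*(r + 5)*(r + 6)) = r^2 - r - 30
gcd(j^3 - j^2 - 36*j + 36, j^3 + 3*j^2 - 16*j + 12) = j^2 + 5*j - 6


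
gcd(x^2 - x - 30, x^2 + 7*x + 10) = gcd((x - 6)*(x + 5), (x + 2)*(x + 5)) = x + 5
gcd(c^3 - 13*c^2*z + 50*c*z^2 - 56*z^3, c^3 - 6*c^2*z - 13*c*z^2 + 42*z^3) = c^2 - 9*c*z + 14*z^2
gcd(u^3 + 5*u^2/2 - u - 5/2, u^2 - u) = u - 1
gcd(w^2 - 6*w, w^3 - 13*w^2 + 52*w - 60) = w - 6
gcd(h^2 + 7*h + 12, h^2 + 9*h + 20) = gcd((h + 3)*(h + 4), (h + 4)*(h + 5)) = h + 4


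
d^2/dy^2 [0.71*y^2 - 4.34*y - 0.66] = 1.42000000000000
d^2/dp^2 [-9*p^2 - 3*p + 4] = -18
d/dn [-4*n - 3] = -4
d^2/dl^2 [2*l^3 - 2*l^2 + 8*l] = 12*l - 4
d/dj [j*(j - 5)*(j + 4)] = 3*j^2 - 2*j - 20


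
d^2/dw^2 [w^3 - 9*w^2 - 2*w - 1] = 6*w - 18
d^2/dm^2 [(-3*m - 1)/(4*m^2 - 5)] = 8*(-16*m^2*(3*m + 1) + (9*m + 1)*(4*m^2 - 5))/(4*m^2 - 5)^3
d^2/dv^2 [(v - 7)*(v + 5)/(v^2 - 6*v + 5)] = 8*(v^3 - 30*v^2 + 165*v - 280)/(v^6 - 18*v^5 + 123*v^4 - 396*v^3 + 615*v^2 - 450*v + 125)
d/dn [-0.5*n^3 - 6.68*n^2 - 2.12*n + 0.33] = -1.5*n^2 - 13.36*n - 2.12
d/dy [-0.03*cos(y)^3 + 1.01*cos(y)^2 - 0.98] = (0.09*cos(y) - 2.02)*sin(y)*cos(y)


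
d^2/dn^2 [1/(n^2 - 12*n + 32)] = 2*(-n^2 + 12*n + 4*(n - 6)^2 - 32)/(n^2 - 12*n + 32)^3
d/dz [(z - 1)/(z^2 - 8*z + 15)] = (z^2 - 8*z - 2*(z - 4)*(z - 1) + 15)/(z^2 - 8*z + 15)^2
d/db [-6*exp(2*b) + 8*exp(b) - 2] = (8 - 12*exp(b))*exp(b)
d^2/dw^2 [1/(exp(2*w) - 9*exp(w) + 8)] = ((9 - 4*exp(w))*(exp(2*w) - 9*exp(w) + 8) + 2*(2*exp(w) - 9)^2*exp(w))*exp(w)/(exp(2*w) - 9*exp(w) + 8)^3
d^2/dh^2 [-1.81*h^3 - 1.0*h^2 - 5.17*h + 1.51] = -10.86*h - 2.0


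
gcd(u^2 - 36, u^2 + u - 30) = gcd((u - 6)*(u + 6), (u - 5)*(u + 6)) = u + 6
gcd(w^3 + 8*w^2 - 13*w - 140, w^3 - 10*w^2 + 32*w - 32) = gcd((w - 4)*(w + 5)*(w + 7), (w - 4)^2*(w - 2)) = w - 4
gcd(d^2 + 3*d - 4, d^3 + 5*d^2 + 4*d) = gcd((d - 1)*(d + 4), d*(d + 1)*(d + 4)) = d + 4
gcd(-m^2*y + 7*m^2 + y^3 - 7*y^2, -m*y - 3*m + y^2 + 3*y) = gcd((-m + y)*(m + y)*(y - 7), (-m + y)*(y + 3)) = -m + y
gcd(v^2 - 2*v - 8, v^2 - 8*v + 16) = v - 4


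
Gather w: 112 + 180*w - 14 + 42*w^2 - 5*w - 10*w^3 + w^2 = -10*w^3 + 43*w^2 + 175*w + 98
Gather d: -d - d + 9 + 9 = 18 - 2*d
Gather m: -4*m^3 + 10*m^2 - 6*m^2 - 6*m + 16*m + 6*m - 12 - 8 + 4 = -4*m^3 + 4*m^2 + 16*m - 16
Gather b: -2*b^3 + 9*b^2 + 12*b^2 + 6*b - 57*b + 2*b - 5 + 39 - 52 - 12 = -2*b^3 + 21*b^2 - 49*b - 30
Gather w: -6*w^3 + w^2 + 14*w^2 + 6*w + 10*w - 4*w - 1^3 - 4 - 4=-6*w^3 + 15*w^2 + 12*w - 9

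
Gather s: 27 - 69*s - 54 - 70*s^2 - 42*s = -70*s^2 - 111*s - 27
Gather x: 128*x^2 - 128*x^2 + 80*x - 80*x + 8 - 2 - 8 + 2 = 0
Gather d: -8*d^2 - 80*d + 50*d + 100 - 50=-8*d^2 - 30*d + 50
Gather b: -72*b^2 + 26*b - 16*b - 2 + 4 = -72*b^2 + 10*b + 2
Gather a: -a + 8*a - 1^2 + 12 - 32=7*a - 21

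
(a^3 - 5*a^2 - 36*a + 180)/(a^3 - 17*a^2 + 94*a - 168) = (a^2 + a - 30)/(a^2 - 11*a + 28)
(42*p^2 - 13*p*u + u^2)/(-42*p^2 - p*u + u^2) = (-6*p + u)/(6*p + u)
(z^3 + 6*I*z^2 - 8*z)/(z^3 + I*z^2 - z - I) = z*(z^2 + 6*I*z - 8)/(z^3 + I*z^2 - z - I)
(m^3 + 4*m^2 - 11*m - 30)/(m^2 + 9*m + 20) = (m^2 - m - 6)/(m + 4)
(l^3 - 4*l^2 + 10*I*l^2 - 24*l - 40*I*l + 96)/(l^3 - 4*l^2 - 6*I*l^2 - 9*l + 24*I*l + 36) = (l^2 + 10*I*l - 24)/(l^2 - 6*I*l - 9)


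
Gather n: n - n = 0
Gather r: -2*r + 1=1 - 2*r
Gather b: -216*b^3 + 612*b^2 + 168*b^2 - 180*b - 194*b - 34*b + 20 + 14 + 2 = -216*b^3 + 780*b^2 - 408*b + 36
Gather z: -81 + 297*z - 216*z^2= -216*z^2 + 297*z - 81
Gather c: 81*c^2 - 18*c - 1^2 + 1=81*c^2 - 18*c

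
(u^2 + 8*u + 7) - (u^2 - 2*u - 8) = 10*u + 15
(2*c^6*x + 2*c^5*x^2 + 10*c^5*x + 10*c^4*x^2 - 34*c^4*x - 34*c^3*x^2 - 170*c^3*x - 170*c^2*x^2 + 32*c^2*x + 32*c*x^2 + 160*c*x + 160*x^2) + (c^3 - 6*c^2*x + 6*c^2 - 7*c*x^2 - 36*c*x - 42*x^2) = 2*c^6*x + 2*c^5*x^2 + 10*c^5*x + 10*c^4*x^2 - 34*c^4*x - 34*c^3*x^2 - 170*c^3*x + c^3 - 170*c^2*x^2 + 26*c^2*x + 6*c^2 + 25*c*x^2 + 124*c*x + 118*x^2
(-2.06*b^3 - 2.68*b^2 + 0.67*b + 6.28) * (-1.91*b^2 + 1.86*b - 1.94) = 3.9346*b^5 + 1.2872*b^4 - 2.2681*b^3 - 5.5494*b^2 + 10.381*b - 12.1832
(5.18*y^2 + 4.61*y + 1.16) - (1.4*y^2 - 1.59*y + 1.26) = 3.78*y^2 + 6.2*y - 0.1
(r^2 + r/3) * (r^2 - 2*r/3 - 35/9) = r^4 - r^3/3 - 37*r^2/9 - 35*r/27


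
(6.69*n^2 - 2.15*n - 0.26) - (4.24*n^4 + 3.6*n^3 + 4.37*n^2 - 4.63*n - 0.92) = -4.24*n^4 - 3.6*n^3 + 2.32*n^2 + 2.48*n + 0.66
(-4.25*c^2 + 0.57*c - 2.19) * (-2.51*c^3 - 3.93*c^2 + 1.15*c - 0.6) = 10.6675*c^5 + 15.2718*c^4 - 1.6307*c^3 + 11.8122*c^2 - 2.8605*c + 1.314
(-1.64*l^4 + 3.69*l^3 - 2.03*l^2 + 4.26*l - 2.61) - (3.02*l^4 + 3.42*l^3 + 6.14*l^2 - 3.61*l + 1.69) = -4.66*l^4 + 0.27*l^3 - 8.17*l^2 + 7.87*l - 4.3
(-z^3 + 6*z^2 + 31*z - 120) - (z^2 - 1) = -z^3 + 5*z^2 + 31*z - 119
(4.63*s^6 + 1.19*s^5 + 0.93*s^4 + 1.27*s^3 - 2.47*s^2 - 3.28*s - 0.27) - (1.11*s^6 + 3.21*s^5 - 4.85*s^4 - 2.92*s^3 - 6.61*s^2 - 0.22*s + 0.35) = 3.52*s^6 - 2.02*s^5 + 5.78*s^4 + 4.19*s^3 + 4.14*s^2 - 3.06*s - 0.62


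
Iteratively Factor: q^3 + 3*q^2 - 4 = (q - 1)*(q^2 + 4*q + 4) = (q - 1)*(q + 2)*(q + 2)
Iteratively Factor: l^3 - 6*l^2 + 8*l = (l - 2)*(l^2 - 4*l) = l*(l - 2)*(l - 4)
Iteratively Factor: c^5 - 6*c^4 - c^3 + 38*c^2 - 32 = (c - 4)*(c^4 - 2*c^3 - 9*c^2 + 2*c + 8) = (c - 4)*(c - 1)*(c^3 - c^2 - 10*c - 8) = (c - 4)^2*(c - 1)*(c^2 + 3*c + 2) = (c - 4)^2*(c - 1)*(c + 2)*(c + 1)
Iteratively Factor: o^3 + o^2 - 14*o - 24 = (o - 4)*(o^2 + 5*o + 6) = (o - 4)*(o + 2)*(o + 3)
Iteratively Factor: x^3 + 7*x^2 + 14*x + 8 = (x + 2)*(x^2 + 5*x + 4) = (x + 1)*(x + 2)*(x + 4)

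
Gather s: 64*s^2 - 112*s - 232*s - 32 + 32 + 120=64*s^2 - 344*s + 120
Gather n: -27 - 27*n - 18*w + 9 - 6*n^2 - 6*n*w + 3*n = -6*n^2 + n*(-6*w - 24) - 18*w - 18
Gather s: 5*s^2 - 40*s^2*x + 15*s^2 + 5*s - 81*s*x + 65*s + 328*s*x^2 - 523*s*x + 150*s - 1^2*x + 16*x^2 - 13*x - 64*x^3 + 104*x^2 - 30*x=s^2*(20 - 40*x) + s*(328*x^2 - 604*x + 220) - 64*x^3 + 120*x^2 - 44*x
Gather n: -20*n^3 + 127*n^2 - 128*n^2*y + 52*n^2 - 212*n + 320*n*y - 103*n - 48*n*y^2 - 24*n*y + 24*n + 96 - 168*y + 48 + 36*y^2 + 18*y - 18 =-20*n^3 + n^2*(179 - 128*y) + n*(-48*y^2 + 296*y - 291) + 36*y^2 - 150*y + 126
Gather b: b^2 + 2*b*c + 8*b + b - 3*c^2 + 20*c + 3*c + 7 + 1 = b^2 + b*(2*c + 9) - 3*c^2 + 23*c + 8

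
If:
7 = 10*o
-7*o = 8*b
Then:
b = -49/80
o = 7/10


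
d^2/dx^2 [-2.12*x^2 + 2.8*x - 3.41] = -4.24000000000000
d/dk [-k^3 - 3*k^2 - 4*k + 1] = -3*k^2 - 6*k - 4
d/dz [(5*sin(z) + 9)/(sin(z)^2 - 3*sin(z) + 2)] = (-5*sin(z)^2 - 18*sin(z) + 37)*cos(z)/((sin(z) - 2)^2*(sin(z) - 1)^2)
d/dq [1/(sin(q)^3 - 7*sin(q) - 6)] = (7 - 3*sin(q)^2)*cos(q)/(-sin(q)^3 + 7*sin(q) + 6)^2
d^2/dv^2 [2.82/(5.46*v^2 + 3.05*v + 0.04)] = (-168.137424*v^2 - 93.92292*v + 2.82*(10.92*v + 3.05)*(21.84*v + 6.1) - 1.231776)/(5.46*v^2 + 3.05*v + 0.04)^3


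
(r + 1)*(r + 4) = r^2 + 5*r + 4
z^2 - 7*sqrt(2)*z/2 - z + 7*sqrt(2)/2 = (z - 1)*(z - 7*sqrt(2)/2)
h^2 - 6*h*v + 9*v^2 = (h - 3*v)^2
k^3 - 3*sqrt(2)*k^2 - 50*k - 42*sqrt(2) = (k - 7*sqrt(2))*(k + sqrt(2))*(k + 3*sqrt(2))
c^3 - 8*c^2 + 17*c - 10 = (c - 5)*(c - 2)*(c - 1)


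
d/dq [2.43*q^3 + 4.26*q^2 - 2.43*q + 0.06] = 7.29*q^2 + 8.52*q - 2.43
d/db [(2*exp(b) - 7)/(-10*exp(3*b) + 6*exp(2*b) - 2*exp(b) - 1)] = (40*exp(3*b) - 222*exp(2*b) + 84*exp(b) - 16)*exp(b)/(100*exp(6*b) - 120*exp(5*b) + 76*exp(4*b) - 4*exp(3*b) - 8*exp(2*b) + 4*exp(b) + 1)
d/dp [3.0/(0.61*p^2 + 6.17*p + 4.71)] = (-3.66*p - 18.51)/(0.61*p^2 + 6.17*p + 4.71)^2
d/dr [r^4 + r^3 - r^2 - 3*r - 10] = 4*r^3 + 3*r^2 - 2*r - 3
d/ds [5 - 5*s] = -5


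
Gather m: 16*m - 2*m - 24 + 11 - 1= 14*m - 14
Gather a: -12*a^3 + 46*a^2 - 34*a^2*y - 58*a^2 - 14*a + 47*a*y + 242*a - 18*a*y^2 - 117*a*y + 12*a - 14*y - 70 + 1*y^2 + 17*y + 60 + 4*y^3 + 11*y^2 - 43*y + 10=-12*a^3 + a^2*(-34*y - 12) + a*(-18*y^2 - 70*y + 240) + 4*y^3 + 12*y^2 - 40*y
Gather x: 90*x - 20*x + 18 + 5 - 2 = 70*x + 21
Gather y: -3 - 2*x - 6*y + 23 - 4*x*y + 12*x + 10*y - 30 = 10*x + y*(4 - 4*x) - 10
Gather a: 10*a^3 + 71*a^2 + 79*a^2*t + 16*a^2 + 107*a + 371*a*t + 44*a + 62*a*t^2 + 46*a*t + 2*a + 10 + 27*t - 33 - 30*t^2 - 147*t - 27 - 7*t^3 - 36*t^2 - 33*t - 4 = 10*a^3 + a^2*(79*t + 87) + a*(62*t^2 + 417*t + 153) - 7*t^3 - 66*t^2 - 153*t - 54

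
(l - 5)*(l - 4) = l^2 - 9*l + 20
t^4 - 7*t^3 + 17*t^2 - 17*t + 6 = (t - 3)*(t - 2)*(t - 1)^2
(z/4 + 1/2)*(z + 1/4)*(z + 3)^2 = z^4/4 + 33*z^3/16 + 23*z^2/4 + 93*z/16 + 9/8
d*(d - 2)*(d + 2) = d^3 - 4*d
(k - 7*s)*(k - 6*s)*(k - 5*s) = k^3 - 18*k^2*s + 107*k*s^2 - 210*s^3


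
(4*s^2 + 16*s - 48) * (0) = 0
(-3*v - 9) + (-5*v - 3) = -8*v - 12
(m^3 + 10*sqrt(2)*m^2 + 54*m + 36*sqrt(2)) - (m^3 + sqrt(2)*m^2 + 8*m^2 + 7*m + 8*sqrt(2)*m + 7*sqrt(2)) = -8*m^2 + 9*sqrt(2)*m^2 - 8*sqrt(2)*m + 47*m + 29*sqrt(2)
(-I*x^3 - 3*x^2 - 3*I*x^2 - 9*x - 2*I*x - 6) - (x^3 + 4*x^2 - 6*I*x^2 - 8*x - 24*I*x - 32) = -x^3 - I*x^3 - 7*x^2 + 3*I*x^2 - x + 22*I*x + 26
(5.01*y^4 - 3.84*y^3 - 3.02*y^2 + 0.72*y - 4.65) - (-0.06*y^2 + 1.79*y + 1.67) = 5.01*y^4 - 3.84*y^3 - 2.96*y^2 - 1.07*y - 6.32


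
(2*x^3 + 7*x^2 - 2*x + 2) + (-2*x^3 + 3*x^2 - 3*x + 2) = 10*x^2 - 5*x + 4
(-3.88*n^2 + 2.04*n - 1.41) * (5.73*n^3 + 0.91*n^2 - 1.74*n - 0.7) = -22.2324*n^5 + 8.1584*n^4 + 0.5283*n^3 - 2.1167*n^2 + 1.0254*n + 0.987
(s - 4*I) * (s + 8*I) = s^2 + 4*I*s + 32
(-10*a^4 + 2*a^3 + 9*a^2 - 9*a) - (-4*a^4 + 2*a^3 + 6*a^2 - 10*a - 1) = -6*a^4 + 3*a^2 + a + 1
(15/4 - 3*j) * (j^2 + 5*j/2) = -3*j^3 - 15*j^2/4 + 75*j/8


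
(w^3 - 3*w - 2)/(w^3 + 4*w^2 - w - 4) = (w^2 - w - 2)/(w^2 + 3*w - 4)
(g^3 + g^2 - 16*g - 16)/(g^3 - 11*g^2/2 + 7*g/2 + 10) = 2*(g + 4)/(2*g - 5)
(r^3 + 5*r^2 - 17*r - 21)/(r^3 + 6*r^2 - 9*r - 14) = (r - 3)/(r - 2)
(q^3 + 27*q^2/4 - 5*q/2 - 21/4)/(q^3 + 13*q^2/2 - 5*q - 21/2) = (4*q^2 - q - 3)/(2*(2*q^2 - q - 3))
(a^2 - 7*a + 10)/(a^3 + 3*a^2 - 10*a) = (a - 5)/(a*(a + 5))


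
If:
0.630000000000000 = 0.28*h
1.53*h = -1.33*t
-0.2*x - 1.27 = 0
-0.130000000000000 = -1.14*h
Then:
No Solution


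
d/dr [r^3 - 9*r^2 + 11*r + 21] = 3*r^2 - 18*r + 11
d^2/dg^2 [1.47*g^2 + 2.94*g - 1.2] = 2.94000000000000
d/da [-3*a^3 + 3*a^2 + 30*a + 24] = -9*a^2 + 6*a + 30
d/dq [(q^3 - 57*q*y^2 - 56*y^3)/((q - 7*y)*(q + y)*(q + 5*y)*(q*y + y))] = (-q^4 + 2*q^3*y + 131*q^2*y^2 - q^2*y - 224*q*y^3 + 42*q*y^2 - 1960*y^4 - 77*y^3)/(y*(q^6 - 4*q^5*y + 2*q^5 - 66*q^4*y^2 - 8*q^4*y + q^4 + 140*q^3*y^3 - 132*q^3*y^2 - 4*q^3*y + 1225*q^2*y^4 + 280*q^2*y^3 - 66*q^2*y^2 + 2450*q*y^4 + 140*q*y^3 + 1225*y^4))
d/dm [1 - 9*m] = -9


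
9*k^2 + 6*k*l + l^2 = (3*k + l)^2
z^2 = z^2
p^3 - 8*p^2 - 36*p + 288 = (p - 8)*(p - 6)*(p + 6)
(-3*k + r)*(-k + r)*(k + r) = 3*k^3 - k^2*r - 3*k*r^2 + r^3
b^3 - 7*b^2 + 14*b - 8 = (b - 4)*(b - 2)*(b - 1)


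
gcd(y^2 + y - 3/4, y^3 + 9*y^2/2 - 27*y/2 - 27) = y + 3/2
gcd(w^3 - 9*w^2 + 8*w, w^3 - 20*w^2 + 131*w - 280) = w - 8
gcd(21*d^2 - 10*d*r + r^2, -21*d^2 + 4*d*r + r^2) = -3*d + r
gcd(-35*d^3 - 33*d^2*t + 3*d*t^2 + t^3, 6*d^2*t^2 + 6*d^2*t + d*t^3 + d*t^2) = 1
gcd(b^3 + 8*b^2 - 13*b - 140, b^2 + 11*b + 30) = b + 5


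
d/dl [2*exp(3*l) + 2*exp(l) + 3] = (6*exp(2*l) + 2)*exp(l)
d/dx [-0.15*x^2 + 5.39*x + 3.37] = 5.39 - 0.3*x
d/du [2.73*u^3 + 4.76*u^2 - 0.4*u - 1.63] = 8.19*u^2 + 9.52*u - 0.4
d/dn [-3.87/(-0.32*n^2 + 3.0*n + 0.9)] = (11.61 - 2.4768*n)/(-0.32*n^2 + 3.0*n + 0.9)^2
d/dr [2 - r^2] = -2*r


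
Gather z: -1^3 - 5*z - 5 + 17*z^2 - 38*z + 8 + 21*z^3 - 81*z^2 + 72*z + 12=21*z^3 - 64*z^2 + 29*z + 14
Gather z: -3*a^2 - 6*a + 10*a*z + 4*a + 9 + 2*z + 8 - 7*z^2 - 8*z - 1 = -3*a^2 - 2*a - 7*z^2 + z*(10*a - 6) + 16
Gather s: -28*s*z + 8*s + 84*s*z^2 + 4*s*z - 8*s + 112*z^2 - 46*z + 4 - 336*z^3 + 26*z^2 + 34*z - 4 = s*(84*z^2 - 24*z) - 336*z^3 + 138*z^2 - 12*z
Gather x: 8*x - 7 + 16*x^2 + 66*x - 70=16*x^2 + 74*x - 77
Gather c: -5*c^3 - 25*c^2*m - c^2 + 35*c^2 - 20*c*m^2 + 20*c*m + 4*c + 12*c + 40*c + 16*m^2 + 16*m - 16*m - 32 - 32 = -5*c^3 + c^2*(34 - 25*m) + c*(-20*m^2 + 20*m + 56) + 16*m^2 - 64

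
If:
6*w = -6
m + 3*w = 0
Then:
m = 3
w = -1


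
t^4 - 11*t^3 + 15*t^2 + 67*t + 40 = (t - 8)*(t - 5)*(t + 1)^2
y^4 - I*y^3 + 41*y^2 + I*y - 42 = (y - 7*I)*(y + 6*I)*(-I*y + I)*(I*y + I)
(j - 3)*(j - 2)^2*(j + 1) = j^4 - 6*j^3 + 9*j^2 + 4*j - 12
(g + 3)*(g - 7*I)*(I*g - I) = I*g^3 + 7*g^2 + 2*I*g^2 + 14*g - 3*I*g - 21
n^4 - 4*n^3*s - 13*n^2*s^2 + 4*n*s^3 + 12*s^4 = (n - 6*s)*(n - s)*(n + s)*(n + 2*s)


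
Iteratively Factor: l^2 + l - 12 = (l + 4)*(l - 3)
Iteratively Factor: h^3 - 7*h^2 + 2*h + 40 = (h - 5)*(h^2 - 2*h - 8) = (h - 5)*(h + 2)*(h - 4)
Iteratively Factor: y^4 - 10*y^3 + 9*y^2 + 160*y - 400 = (y + 4)*(y^3 - 14*y^2 + 65*y - 100) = (y - 4)*(y + 4)*(y^2 - 10*y + 25) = (y - 5)*(y - 4)*(y + 4)*(y - 5)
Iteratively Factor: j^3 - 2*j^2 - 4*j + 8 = (j + 2)*(j^2 - 4*j + 4) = (j - 2)*(j + 2)*(j - 2)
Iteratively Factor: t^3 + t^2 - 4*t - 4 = (t + 2)*(t^2 - t - 2) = (t - 2)*(t + 2)*(t + 1)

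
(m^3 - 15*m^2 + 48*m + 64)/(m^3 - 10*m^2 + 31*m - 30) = (m^3 - 15*m^2 + 48*m + 64)/(m^3 - 10*m^2 + 31*m - 30)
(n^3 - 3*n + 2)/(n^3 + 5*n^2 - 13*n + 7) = (n + 2)/(n + 7)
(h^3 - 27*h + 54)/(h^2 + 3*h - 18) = h - 3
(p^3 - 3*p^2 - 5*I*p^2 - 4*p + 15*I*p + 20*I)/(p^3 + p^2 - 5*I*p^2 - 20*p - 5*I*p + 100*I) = (p + 1)/(p + 5)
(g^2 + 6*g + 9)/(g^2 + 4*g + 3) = (g + 3)/(g + 1)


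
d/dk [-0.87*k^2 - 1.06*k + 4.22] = -1.74*k - 1.06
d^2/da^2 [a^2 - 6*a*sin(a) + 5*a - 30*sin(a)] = 6*a*sin(a) + 30*sin(a) - 12*cos(a) + 2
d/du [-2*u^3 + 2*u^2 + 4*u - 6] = -6*u^2 + 4*u + 4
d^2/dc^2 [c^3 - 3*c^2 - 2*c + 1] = 6*c - 6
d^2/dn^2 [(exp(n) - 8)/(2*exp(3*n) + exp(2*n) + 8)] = (2*((-6*exp(n) - 2)*exp(n) - (exp(n) - 8)*(9*exp(n) + 2))*(2*exp(3*n) + exp(2*n) + 8)*exp(n) + (3*exp(n) + 1)^2*(8*exp(n) - 64)*exp(3*n) + (2*exp(3*n) + exp(2*n) + 8)^2)*exp(n)/(2*exp(3*n) + exp(2*n) + 8)^3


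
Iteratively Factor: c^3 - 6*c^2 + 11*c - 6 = (c - 3)*(c^2 - 3*c + 2) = (c - 3)*(c - 1)*(c - 2)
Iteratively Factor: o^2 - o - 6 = (o + 2)*(o - 3)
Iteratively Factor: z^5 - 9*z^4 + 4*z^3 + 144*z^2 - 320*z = (z)*(z^4 - 9*z^3 + 4*z^2 + 144*z - 320) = z*(z - 4)*(z^3 - 5*z^2 - 16*z + 80) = z*(z - 4)*(z + 4)*(z^2 - 9*z + 20) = z*(z - 5)*(z - 4)*(z + 4)*(z - 4)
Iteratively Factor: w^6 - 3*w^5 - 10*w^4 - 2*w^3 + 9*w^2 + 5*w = (w + 1)*(w^5 - 4*w^4 - 6*w^3 + 4*w^2 + 5*w) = (w + 1)^2*(w^4 - 5*w^3 - w^2 + 5*w) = (w - 5)*(w + 1)^2*(w^3 - w) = w*(w - 5)*(w + 1)^2*(w^2 - 1) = w*(w - 5)*(w + 1)^3*(w - 1)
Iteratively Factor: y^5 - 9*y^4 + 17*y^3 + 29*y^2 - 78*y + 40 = (y + 2)*(y^4 - 11*y^3 + 39*y^2 - 49*y + 20) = (y - 1)*(y + 2)*(y^3 - 10*y^2 + 29*y - 20) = (y - 5)*(y - 1)*(y + 2)*(y^2 - 5*y + 4) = (y - 5)*(y - 1)^2*(y + 2)*(y - 4)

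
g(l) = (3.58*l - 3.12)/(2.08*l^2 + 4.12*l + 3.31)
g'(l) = (-4.16*l - 4.12)*(3.58*l - 3.12)/(2.08*l^2 + 4.12*l + 3.31)^2 + 3.58/(2.08*l^2 + 4.12*l + 3.31)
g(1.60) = 0.17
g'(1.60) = 0.11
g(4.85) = 0.20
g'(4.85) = -0.02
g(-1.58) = -4.40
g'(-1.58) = -3.62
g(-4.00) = -0.87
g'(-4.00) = -0.36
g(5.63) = 0.18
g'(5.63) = -0.02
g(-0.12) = -1.25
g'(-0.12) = 2.85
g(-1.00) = -5.28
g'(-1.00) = 2.65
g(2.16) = 0.21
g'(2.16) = 0.04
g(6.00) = 0.18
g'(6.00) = -0.02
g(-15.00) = -0.14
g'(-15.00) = -0.01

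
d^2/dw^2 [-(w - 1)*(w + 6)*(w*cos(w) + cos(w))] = w^3*cos(w) + 6*sqrt(2)*w^2*sin(w + pi/4) + 24*w*sin(w) - 7*w*cos(w) - 2*sin(w) - 18*cos(w)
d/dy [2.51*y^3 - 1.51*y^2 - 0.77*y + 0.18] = 7.53*y^2 - 3.02*y - 0.77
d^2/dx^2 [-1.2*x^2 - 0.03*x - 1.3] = -2.40000000000000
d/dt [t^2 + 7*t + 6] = 2*t + 7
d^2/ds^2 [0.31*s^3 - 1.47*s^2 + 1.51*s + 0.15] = 1.86*s - 2.94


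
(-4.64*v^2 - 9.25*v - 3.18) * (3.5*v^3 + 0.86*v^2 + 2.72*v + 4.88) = -16.24*v^5 - 36.3654*v^4 - 31.7058*v^3 - 50.538*v^2 - 53.7896*v - 15.5184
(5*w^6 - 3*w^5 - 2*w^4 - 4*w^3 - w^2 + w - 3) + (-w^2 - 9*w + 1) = 5*w^6 - 3*w^5 - 2*w^4 - 4*w^3 - 2*w^2 - 8*w - 2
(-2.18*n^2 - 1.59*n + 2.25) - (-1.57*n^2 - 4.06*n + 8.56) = -0.61*n^2 + 2.47*n - 6.31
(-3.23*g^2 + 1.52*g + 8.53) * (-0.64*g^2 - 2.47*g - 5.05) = 2.0672*g^4 + 7.0053*g^3 + 7.0979*g^2 - 28.7451*g - 43.0765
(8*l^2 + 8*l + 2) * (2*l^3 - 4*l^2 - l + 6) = 16*l^5 - 16*l^4 - 36*l^3 + 32*l^2 + 46*l + 12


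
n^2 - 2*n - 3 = (n - 3)*(n + 1)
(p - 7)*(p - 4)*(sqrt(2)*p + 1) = sqrt(2)*p^3 - 11*sqrt(2)*p^2 + p^2 - 11*p + 28*sqrt(2)*p + 28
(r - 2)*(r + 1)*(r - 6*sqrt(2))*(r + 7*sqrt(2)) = r^4 - r^3 + sqrt(2)*r^3 - 86*r^2 - sqrt(2)*r^2 - 2*sqrt(2)*r + 84*r + 168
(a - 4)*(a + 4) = a^2 - 16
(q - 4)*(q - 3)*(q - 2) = q^3 - 9*q^2 + 26*q - 24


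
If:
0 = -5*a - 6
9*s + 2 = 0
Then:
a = -6/5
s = -2/9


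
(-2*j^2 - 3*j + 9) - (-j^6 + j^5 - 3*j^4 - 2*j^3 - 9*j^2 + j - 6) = j^6 - j^5 + 3*j^4 + 2*j^3 + 7*j^2 - 4*j + 15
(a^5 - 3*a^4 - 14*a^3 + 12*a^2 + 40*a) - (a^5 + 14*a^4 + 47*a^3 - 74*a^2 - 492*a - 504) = -17*a^4 - 61*a^3 + 86*a^2 + 532*a + 504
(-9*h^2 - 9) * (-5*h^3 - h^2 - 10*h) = 45*h^5 + 9*h^4 + 135*h^3 + 9*h^2 + 90*h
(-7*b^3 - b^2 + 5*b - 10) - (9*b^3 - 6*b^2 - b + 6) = -16*b^3 + 5*b^2 + 6*b - 16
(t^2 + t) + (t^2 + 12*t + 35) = 2*t^2 + 13*t + 35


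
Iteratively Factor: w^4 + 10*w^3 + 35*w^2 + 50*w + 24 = (w + 3)*(w^3 + 7*w^2 + 14*w + 8) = (w + 3)*(w + 4)*(w^2 + 3*w + 2) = (w + 2)*(w + 3)*(w + 4)*(w + 1)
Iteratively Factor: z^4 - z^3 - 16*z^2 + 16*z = (z)*(z^3 - z^2 - 16*z + 16) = z*(z - 1)*(z^2 - 16) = z*(z - 1)*(z + 4)*(z - 4)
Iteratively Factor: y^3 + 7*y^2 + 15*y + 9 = (y + 3)*(y^2 + 4*y + 3) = (y + 3)^2*(y + 1)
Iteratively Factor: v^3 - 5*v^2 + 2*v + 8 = (v - 2)*(v^2 - 3*v - 4) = (v - 4)*(v - 2)*(v + 1)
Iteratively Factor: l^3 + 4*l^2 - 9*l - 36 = (l + 4)*(l^2 - 9) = (l - 3)*(l + 4)*(l + 3)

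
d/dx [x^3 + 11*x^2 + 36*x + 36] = 3*x^2 + 22*x + 36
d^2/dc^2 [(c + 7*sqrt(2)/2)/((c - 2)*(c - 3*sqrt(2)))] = (-2*(c - 2)^2*(c - 3*sqrt(2)) + (c - 2)^2*(2*c + 7*sqrt(2)) - 2*(c - 2)*(c - 3*sqrt(2))^2 + (c - 2)*(c - 3*sqrt(2))*(2*c + 7*sqrt(2)) + (c - 3*sqrt(2))^2*(2*c + 7*sqrt(2)))/((c - 2)^3*(c - 3*sqrt(2))^3)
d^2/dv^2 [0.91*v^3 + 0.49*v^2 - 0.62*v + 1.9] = 5.46*v + 0.98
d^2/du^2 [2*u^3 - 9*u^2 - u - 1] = 12*u - 18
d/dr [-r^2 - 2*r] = -2*r - 2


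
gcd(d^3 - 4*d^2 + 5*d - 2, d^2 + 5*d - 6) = d - 1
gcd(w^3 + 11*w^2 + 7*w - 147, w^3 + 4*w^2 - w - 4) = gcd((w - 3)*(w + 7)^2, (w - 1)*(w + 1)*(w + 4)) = 1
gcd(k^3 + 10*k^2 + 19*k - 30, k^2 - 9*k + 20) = 1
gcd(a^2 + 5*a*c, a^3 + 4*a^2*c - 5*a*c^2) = a^2 + 5*a*c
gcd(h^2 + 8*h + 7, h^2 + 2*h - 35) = h + 7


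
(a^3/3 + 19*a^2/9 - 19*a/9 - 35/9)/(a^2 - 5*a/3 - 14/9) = (-3*a^3 - 19*a^2 + 19*a + 35)/(-9*a^2 + 15*a + 14)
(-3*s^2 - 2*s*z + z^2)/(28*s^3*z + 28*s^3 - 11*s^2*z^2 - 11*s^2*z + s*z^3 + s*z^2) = (-3*s^2 - 2*s*z + z^2)/(s*(28*s^2*z + 28*s^2 - 11*s*z^2 - 11*s*z + z^3 + z^2))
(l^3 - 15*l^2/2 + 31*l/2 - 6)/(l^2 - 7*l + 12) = l - 1/2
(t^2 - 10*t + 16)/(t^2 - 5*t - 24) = (t - 2)/(t + 3)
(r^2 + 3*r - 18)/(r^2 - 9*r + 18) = (r + 6)/(r - 6)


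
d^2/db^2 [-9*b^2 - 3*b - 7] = -18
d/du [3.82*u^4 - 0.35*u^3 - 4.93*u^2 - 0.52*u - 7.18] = 15.28*u^3 - 1.05*u^2 - 9.86*u - 0.52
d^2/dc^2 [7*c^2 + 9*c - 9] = 14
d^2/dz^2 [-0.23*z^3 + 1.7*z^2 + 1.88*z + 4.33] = 3.4 - 1.38*z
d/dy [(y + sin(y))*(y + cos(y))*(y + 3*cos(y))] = -(y + sin(y))*(y + cos(y))*(3*sin(y) - 1) - (y + sin(y))*(y + 3*cos(y))*(sin(y) - 1) + (y + cos(y))*(y + 3*cos(y))*(cos(y) + 1)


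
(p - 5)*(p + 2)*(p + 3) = p^3 - 19*p - 30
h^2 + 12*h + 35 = (h + 5)*(h + 7)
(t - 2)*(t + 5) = t^2 + 3*t - 10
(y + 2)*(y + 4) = y^2 + 6*y + 8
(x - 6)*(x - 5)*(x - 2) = x^3 - 13*x^2 + 52*x - 60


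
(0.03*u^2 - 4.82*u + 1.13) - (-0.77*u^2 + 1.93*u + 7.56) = 0.8*u^2 - 6.75*u - 6.43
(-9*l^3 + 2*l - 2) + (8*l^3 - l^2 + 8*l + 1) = -l^3 - l^2 + 10*l - 1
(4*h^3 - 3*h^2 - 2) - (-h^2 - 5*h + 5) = 4*h^3 - 2*h^2 + 5*h - 7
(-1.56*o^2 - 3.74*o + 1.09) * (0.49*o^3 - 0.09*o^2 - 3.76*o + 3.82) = -0.7644*o^5 - 1.6922*o^4 + 6.7363*o^3 + 8.0051*o^2 - 18.3852*o + 4.1638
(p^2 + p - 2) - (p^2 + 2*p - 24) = 22 - p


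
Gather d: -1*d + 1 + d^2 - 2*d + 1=d^2 - 3*d + 2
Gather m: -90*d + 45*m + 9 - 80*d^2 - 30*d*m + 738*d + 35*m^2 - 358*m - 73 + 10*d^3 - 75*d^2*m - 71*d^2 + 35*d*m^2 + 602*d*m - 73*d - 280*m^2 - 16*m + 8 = 10*d^3 - 151*d^2 + 575*d + m^2*(35*d - 245) + m*(-75*d^2 + 572*d - 329) - 56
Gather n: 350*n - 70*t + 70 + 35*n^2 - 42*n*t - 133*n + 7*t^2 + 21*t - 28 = 35*n^2 + n*(217 - 42*t) + 7*t^2 - 49*t + 42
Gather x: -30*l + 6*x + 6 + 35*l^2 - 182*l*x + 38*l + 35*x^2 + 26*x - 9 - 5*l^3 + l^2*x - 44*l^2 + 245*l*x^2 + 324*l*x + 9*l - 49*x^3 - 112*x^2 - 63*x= -5*l^3 - 9*l^2 + 17*l - 49*x^3 + x^2*(245*l - 77) + x*(l^2 + 142*l - 31) - 3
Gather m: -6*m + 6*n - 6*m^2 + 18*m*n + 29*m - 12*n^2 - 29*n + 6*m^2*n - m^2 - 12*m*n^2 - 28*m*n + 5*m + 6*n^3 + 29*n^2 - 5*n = m^2*(6*n - 7) + m*(-12*n^2 - 10*n + 28) + 6*n^3 + 17*n^2 - 28*n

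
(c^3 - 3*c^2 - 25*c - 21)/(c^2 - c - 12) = (c^2 - 6*c - 7)/(c - 4)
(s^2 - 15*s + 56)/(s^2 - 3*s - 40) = (s - 7)/(s + 5)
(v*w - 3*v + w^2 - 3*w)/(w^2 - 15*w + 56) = (v*w - 3*v + w^2 - 3*w)/(w^2 - 15*w + 56)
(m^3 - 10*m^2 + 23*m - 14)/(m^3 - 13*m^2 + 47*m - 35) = (m - 2)/(m - 5)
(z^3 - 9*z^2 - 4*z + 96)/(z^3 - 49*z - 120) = (z - 4)/(z + 5)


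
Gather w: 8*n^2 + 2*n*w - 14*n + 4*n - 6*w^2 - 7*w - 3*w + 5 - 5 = 8*n^2 - 10*n - 6*w^2 + w*(2*n - 10)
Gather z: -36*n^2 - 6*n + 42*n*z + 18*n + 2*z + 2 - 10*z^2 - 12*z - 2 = -36*n^2 + 12*n - 10*z^2 + z*(42*n - 10)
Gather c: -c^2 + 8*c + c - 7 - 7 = -c^2 + 9*c - 14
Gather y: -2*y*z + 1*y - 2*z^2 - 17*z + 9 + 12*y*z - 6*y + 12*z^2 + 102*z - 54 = y*(10*z - 5) + 10*z^2 + 85*z - 45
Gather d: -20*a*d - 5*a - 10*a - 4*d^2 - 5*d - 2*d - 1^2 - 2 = -15*a - 4*d^2 + d*(-20*a - 7) - 3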